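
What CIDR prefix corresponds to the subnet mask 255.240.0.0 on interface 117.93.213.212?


Binary: 11111111.11110000.00000000.00000000
Count leading 1s
Prefix: /12


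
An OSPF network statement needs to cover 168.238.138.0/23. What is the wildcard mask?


Subnet mask: 255.255.254.0
Wildcard = 255.255.255.255 - subnet mask
255 - 255 = 0
255 - 255 = 0
255 - 254 = 1
255 - 0 = 255
Wildcard: 0.0.1.255


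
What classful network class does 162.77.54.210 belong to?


First octet: 162
Binary: 10100010
10xxxxxx -> Class B (128-191)
Class B, default mask 255.255.0.0 (/16)


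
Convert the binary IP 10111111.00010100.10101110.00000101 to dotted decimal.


10111111 = 191
00010100 = 20
10101110 = 174
00000101 = 5
IP: 191.20.174.5


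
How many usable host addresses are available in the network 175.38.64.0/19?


Host bits = 32 - 19 = 13
Total addresses = 2^13 = 8192
Usable = total - 2 (network and broadcast)
Usable hosts: 8190


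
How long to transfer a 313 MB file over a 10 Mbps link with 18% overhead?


Effective throughput = 10 * (1 - 18/100) = 8.2 Mbps
File size in Mb = 313 * 8 = 2504 Mb
Time = 2504 / 8.2
Time = 305.3659 seconds


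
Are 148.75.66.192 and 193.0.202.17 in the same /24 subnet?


Mask: 255.255.255.0
148.75.66.192 AND mask = 148.75.66.0
193.0.202.17 AND mask = 193.0.202.0
No, different subnets (148.75.66.0 vs 193.0.202.0)


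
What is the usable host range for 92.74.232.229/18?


Network: 92.74.192.0
Broadcast: 92.74.255.255
First usable = network + 1
Last usable = broadcast - 1
Range: 92.74.192.1 to 92.74.255.254


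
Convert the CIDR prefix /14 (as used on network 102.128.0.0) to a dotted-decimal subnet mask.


/14 means 14 network bits, 18 host bits
Binary: 11111111111111000000000000000000
Mask: 255.252.0.0


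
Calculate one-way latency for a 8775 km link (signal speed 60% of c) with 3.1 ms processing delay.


Speed = 0.6 * 3e5 km/s = 180000 km/s
Propagation delay = 8775 / 180000 = 0.0488 s = 48.75 ms
Processing delay = 3.1 ms
Total one-way latency = 51.85 ms


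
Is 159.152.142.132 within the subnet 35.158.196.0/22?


Subnet network: 35.158.196.0
Test IP AND mask: 159.152.140.0
No, 159.152.142.132 is not in 35.158.196.0/22


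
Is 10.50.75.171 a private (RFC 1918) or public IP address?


RFC 1918 private ranges:
  10.0.0.0/8 (10.0.0.0 - 10.255.255.255)
  172.16.0.0/12 (172.16.0.0 - 172.31.255.255)
  192.168.0.0/16 (192.168.0.0 - 192.168.255.255)
Private (in 10.0.0.0/8)


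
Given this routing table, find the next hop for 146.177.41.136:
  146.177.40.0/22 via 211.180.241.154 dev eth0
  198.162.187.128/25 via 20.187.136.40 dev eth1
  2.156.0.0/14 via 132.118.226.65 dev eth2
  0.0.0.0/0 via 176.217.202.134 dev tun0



Longest prefix match for 146.177.41.136:
  /22 146.177.40.0: MATCH
  /25 198.162.187.128: no
  /14 2.156.0.0: no
  /0 0.0.0.0: MATCH
Selected: next-hop 211.180.241.154 via eth0 (matched /22)


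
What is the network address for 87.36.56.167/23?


IP:   01010111.00100100.00111000.10100111
Mask: 11111111.11111111.11111110.00000000
AND operation:
Net:  01010111.00100100.00111000.00000000
Network: 87.36.56.0/23


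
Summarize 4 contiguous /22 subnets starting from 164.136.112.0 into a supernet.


Original prefix: /22
Number of subnets: 4 = 2^2
New prefix = 22 - 2 = 20
Supernet: 164.136.112.0/20


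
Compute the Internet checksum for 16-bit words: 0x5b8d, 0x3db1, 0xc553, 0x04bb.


Sum all words (with carry folding):
+ 0x5b8d = 0x5b8d
+ 0x3db1 = 0x993e
+ 0xc553 = 0x5e92
+ 0x04bb = 0x634d
One's complement: ~0x634d
Checksum = 0x9cb2


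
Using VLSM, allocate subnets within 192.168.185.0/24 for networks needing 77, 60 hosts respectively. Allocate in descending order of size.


77 hosts -> /25 (126 usable): 192.168.185.0/25
60 hosts -> /26 (62 usable): 192.168.185.128/26
Allocation: 192.168.185.0/25 (77 hosts, 126 usable); 192.168.185.128/26 (60 hosts, 62 usable)


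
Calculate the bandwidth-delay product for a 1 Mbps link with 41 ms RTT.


BDP = bandwidth * RTT
= 1 Mbps * 41 ms
= 1 * 1e6 * 41 / 1000 bits
= 41000 bits
= 5125 bytes
= 5.0049 KB
BDP = 41000 bits (5125 bytes)


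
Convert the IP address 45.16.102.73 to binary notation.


45 = 00101101
16 = 00010000
102 = 01100110
73 = 01001001
Binary: 00101101.00010000.01100110.01001001


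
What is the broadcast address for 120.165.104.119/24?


Network: 120.165.104.0/24
Host bits = 8
Set all host bits to 1:
Broadcast: 120.165.104.255


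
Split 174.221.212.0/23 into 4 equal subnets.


New prefix = 23 + 2 = 25
Each subnet has 128 addresses
  174.221.212.0/25
  174.221.212.128/25
  174.221.213.0/25
  174.221.213.128/25
Subnets: 174.221.212.0/25, 174.221.212.128/25, 174.221.213.0/25, 174.221.213.128/25


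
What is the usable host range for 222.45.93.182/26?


Network: 222.45.93.128
Broadcast: 222.45.93.191
First usable = network + 1
Last usable = broadcast - 1
Range: 222.45.93.129 to 222.45.93.190


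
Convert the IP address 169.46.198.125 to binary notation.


169 = 10101001
46 = 00101110
198 = 11000110
125 = 01111101
Binary: 10101001.00101110.11000110.01111101


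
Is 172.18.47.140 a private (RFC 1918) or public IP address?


RFC 1918 private ranges:
  10.0.0.0/8 (10.0.0.0 - 10.255.255.255)
  172.16.0.0/12 (172.16.0.0 - 172.31.255.255)
  192.168.0.0/16 (192.168.0.0 - 192.168.255.255)
Private (in 172.16.0.0/12)


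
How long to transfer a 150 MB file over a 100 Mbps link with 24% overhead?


Effective throughput = 100 * (1 - 24/100) = 76 Mbps
File size in Mb = 150 * 8 = 1200 Mb
Time = 1200 / 76
Time = 15.7895 seconds


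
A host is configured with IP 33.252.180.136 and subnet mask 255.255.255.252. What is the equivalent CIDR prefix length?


Binary: 11111111.11111111.11111111.11111100
Count leading 1s
Prefix: /30


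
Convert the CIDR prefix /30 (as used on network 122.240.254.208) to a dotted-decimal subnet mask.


/30 means 30 network bits, 2 host bits
Binary: 11111111111111111111111111111100
Mask: 255.255.255.252


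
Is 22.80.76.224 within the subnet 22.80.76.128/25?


Subnet network: 22.80.76.128
Test IP AND mask: 22.80.76.128
Yes, 22.80.76.224 is in 22.80.76.128/25


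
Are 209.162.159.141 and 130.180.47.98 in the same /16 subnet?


Mask: 255.255.0.0
209.162.159.141 AND mask = 209.162.0.0
130.180.47.98 AND mask = 130.180.0.0
No, different subnets (209.162.0.0 vs 130.180.0.0)


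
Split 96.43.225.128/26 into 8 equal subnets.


New prefix = 26 + 3 = 29
Each subnet has 8 addresses
  96.43.225.128/29
  96.43.225.136/29
  96.43.225.144/29
  96.43.225.152/29
  96.43.225.160/29
  96.43.225.168/29
  96.43.225.176/29
  96.43.225.184/29
Subnets: 96.43.225.128/29, 96.43.225.136/29, 96.43.225.144/29, 96.43.225.152/29, 96.43.225.160/29, 96.43.225.168/29, 96.43.225.176/29, 96.43.225.184/29


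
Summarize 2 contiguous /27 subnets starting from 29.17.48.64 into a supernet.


Original prefix: /27
Number of subnets: 2 = 2^1
New prefix = 27 - 1 = 26
Supernet: 29.17.48.64/26


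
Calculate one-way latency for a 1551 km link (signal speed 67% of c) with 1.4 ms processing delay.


Speed = 0.67 * 3e5 km/s = 201000 km/s
Propagation delay = 1551 / 201000 = 0.0077 s = 7.7164 ms
Processing delay = 1.4 ms
Total one-way latency = 9.1164 ms


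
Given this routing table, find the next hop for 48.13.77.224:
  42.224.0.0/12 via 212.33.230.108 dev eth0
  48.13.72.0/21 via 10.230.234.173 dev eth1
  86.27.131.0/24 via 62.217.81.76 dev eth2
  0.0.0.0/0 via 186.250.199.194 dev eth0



Longest prefix match for 48.13.77.224:
  /12 42.224.0.0: no
  /21 48.13.72.0: MATCH
  /24 86.27.131.0: no
  /0 0.0.0.0: MATCH
Selected: next-hop 10.230.234.173 via eth1 (matched /21)


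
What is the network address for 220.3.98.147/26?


IP:   11011100.00000011.01100010.10010011
Mask: 11111111.11111111.11111111.11000000
AND operation:
Net:  11011100.00000011.01100010.10000000
Network: 220.3.98.128/26


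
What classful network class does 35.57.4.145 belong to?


First octet: 35
Binary: 00100011
0xxxxxxx -> Class A (1-126)
Class A, default mask 255.0.0.0 (/8)


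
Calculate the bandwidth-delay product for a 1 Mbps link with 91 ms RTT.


BDP = bandwidth * RTT
= 1 Mbps * 91 ms
= 1 * 1e6 * 91 / 1000 bits
= 91000 bits
= 11375 bytes
= 11.1084 KB
BDP = 91000 bits (11375 bytes)


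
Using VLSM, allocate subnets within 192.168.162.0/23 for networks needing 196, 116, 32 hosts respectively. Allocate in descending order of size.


196 hosts -> /24 (254 usable): 192.168.162.0/24
116 hosts -> /25 (126 usable): 192.168.163.0/25
32 hosts -> /26 (62 usable): 192.168.163.128/26
Allocation: 192.168.162.0/24 (196 hosts, 254 usable); 192.168.163.0/25 (116 hosts, 126 usable); 192.168.163.128/26 (32 hosts, 62 usable)


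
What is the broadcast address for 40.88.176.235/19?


Network: 40.88.160.0/19
Host bits = 13
Set all host bits to 1:
Broadcast: 40.88.191.255


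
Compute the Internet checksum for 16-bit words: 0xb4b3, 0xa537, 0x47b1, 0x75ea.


Sum all words (with carry folding):
+ 0xb4b3 = 0xb4b3
+ 0xa537 = 0x59eb
+ 0x47b1 = 0xa19c
+ 0x75ea = 0x1787
One's complement: ~0x1787
Checksum = 0xe878


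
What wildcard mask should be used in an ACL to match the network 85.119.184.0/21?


Subnet mask: 255.255.248.0
Wildcard = 255.255.255.255 - subnet mask
255 - 255 = 0
255 - 255 = 0
255 - 248 = 7
255 - 0 = 255
Wildcard: 0.0.7.255


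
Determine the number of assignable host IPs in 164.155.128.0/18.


Host bits = 32 - 18 = 14
Total addresses = 2^14 = 16384
Usable = total - 2 (network and broadcast)
Usable hosts: 16382


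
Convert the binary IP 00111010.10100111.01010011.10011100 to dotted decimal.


00111010 = 58
10100111 = 167
01010011 = 83
10011100 = 156
IP: 58.167.83.156


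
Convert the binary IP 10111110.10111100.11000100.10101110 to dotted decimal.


10111110 = 190
10111100 = 188
11000100 = 196
10101110 = 174
IP: 190.188.196.174


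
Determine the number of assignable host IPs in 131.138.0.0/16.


Host bits = 32 - 16 = 16
Total addresses = 2^16 = 65536
Usable = total - 2 (network and broadcast)
Usable hosts: 65534


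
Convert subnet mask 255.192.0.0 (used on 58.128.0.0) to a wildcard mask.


Subnet mask: 255.192.0.0
Wildcard = 255.255.255.255 - subnet mask
255 - 255 = 0
255 - 192 = 63
255 - 0 = 255
255 - 0 = 255
Wildcard: 0.63.255.255


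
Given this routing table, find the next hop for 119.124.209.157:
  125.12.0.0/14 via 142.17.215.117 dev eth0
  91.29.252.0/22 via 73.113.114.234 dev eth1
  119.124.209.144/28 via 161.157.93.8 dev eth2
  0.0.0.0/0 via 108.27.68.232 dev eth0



Longest prefix match for 119.124.209.157:
  /14 125.12.0.0: no
  /22 91.29.252.0: no
  /28 119.124.209.144: MATCH
  /0 0.0.0.0: MATCH
Selected: next-hop 161.157.93.8 via eth2 (matched /28)


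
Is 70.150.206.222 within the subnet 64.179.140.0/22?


Subnet network: 64.179.140.0
Test IP AND mask: 70.150.204.0
No, 70.150.206.222 is not in 64.179.140.0/22


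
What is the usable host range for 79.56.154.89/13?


Network: 79.56.0.0
Broadcast: 79.63.255.255
First usable = network + 1
Last usable = broadcast - 1
Range: 79.56.0.1 to 79.63.255.254


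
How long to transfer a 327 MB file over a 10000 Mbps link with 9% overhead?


Effective throughput = 10000 * (1 - 9/100) = 9100 Mbps
File size in Mb = 327 * 8 = 2616 Mb
Time = 2616 / 9100
Time = 0.2875 seconds


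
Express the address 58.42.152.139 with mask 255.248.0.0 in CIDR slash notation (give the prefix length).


Binary: 11111111.11111000.00000000.00000000
Count leading 1s
Prefix: /13


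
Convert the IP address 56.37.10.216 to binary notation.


56 = 00111000
37 = 00100101
10 = 00001010
216 = 11011000
Binary: 00111000.00100101.00001010.11011000


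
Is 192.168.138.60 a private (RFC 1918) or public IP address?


RFC 1918 private ranges:
  10.0.0.0/8 (10.0.0.0 - 10.255.255.255)
  172.16.0.0/12 (172.16.0.0 - 172.31.255.255)
  192.168.0.0/16 (192.168.0.0 - 192.168.255.255)
Private (in 192.168.0.0/16)


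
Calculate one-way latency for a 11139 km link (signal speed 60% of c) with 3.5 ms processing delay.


Speed = 0.6 * 3e5 km/s = 180000 km/s
Propagation delay = 11139 / 180000 = 0.0619 s = 61.8833 ms
Processing delay = 3.5 ms
Total one-way latency = 65.3833 ms


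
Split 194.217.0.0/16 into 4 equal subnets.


New prefix = 16 + 2 = 18
Each subnet has 16384 addresses
  194.217.0.0/18
  194.217.64.0/18
  194.217.128.0/18
  194.217.192.0/18
Subnets: 194.217.0.0/18, 194.217.64.0/18, 194.217.128.0/18, 194.217.192.0/18


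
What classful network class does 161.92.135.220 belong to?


First octet: 161
Binary: 10100001
10xxxxxx -> Class B (128-191)
Class B, default mask 255.255.0.0 (/16)


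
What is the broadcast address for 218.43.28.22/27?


Network: 218.43.28.0/27
Host bits = 5
Set all host bits to 1:
Broadcast: 218.43.28.31


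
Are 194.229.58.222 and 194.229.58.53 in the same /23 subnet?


Mask: 255.255.254.0
194.229.58.222 AND mask = 194.229.58.0
194.229.58.53 AND mask = 194.229.58.0
Yes, same subnet (194.229.58.0)


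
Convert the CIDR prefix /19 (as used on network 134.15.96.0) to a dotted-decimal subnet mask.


/19 means 19 network bits, 13 host bits
Binary: 11111111111111111110000000000000
Mask: 255.255.224.0


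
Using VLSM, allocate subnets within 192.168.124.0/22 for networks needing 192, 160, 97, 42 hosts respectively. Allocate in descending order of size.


192 hosts -> /24 (254 usable): 192.168.124.0/24
160 hosts -> /24 (254 usable): 192.168.125.0/24
97 hosts -> /25 (126 usable): 192.168.126.0/25
42 hosts -> /26 (62 usable): 192.168.126.128/26
Allocation: 192.168.124.0/24 (192 hosts, 254 usable); 192.168.125.0/24 (160 hosts, 254 usable); 192.168.126.0/25 (97 hosts, 126 usable); 192.168.126.128/26 (42 hosts, 62 usable)


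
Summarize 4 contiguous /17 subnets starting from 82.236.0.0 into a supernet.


Original prefix: /17
Number of subnets: 4 = 2^2
New prefix = 17 - 2 = 15
Supernet: 82.236.0.0/15


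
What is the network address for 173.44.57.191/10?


IP:   10101101.00101100.00111001.10111111
Mask: 11111111.11000000.00000000.00000000
AND operation:
Net:  10101101.00000000.00000000.00000000
Network: 173.0.0.0/10


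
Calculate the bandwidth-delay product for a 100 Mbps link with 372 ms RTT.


BDP = bandwidth * RTT
= 100 Mbps * 372 ms
= 100 * 1e6 * 372 / 1000 bits
= 37200000 bits
= 4650000 bytes
= 4541.0156 KB
BDP = 37200000 bits (4650000 bytes)


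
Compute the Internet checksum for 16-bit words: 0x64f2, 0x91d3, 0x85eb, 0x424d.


Sum all words (with carry folding):
+ 0x64f2 = 0x64f2
+ 0x91d3 = 0xf6c5
+ 0x85eb = 0x7cb1
+ 0x424d = 0xbefe
One's complement: ~0xbefe
Checksum = 0x4101


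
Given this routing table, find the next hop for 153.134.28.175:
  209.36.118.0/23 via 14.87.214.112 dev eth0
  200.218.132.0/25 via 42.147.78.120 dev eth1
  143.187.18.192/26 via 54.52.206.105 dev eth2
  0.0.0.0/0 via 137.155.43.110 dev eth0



Longest prefix match for 153.134.28.175:
  /23 209.36.118.0: no
  /25 200.218.132.0: no
  /26 143.187.18.192: no
  /0 0.0.0.0: MATCH
Selected: next-hop 137.155.43.110 via eth0 (matched /0)


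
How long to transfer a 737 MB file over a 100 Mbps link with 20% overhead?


Effective throughput = 100 * (1 - 20/100) = 80 Mbps
File size in Mb = 737 * 8 = 5896 Mb
Time = 5896 / 80
Time = 73.7 seconds


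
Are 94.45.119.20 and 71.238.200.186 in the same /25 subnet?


Mask: 255.255.255.128
94.45.119.20 AND mask = 94.45.119.0
71.238.200.186 AND mask = 71.238.200.128
No, different subnets (94.45.119.0 vs 71.238.200.128)


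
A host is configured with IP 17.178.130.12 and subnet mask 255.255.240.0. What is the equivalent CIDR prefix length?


Binary: 11111111.11111111.11110000.00000000
Count leading 1s
Prefix: /20


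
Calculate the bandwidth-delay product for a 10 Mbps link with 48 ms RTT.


BDP = bandwidth * RTT
= 10 Mbps * 48 ms
= 10 * 1e6 * 48 / 1000 bits
= 480000 bits
= 60000 bytes
= 58.5938 KB
BDP = 480000 bits (60000 bytes)


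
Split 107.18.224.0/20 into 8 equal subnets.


New prefix = 20 + 3 = 23
Each subnet has 512 addresses
  107.18.224.0/23
  107.18.226.0/23
  107.18.228.0/23
  107.18.230.0/23
  107.18.232.0/23
  107.18.234.0/23
  107.18.236.0/23
  107.18.238.0/23
Subnets: 107.18.224.0/23, 107.18.226.0/23, 107.18.228.0/23, 107.18.230.0/23, 107.18.232.0/23, 107.18.234.0/23, 107.18.236.0/23, 107.18.238.0/23


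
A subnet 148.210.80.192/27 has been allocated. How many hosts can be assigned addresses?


Host bits = 32 - 27 = 5
Total addresses = 2^5 = 32
Usable = total - 2 (network and broadcast)
Usable hosts: 30


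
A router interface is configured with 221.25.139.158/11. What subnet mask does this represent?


/11 means 11 network bits, 21 host bits
Binary: 11111111111000000000000000000000
Mask: 255.224.0.0


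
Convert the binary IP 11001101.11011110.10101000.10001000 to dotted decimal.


11001101 = 205
11011110 = 222
10101000 = 168
10001000 = 136
IP: 205.222.168.136


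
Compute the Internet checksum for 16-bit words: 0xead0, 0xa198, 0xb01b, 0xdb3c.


Sum all words (with carry folding):
+ 0xead0 = 0xead0
+ 0xa198 = 0x8c69
+ 0xb01b = 0x3c85
+ 0xdb3c = 0x17c2
One's complement: ~0x17c2
Checksum = 0xe83d


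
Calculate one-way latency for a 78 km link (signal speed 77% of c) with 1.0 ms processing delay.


Speed = 0.77 * 3e5 km/s = 231000 km/s
Propagation delay = 78 / 231000 = 0.0003 s = 0.3377 ms
Processing delay = 1.0 ms
Total one-way latency = 1.3377 ms


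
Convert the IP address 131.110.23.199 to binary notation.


131 = 10000011
110 = 01101110
23 = 00010111
199 = 11000111
Binary: 10000011.01101110.00010111.11000111


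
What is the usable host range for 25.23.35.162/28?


Network: 25.23.35.160
Broadcast: 25.23.35.175
First usable = network + 1
Last usable = broadcast - 1
Range: 25.23.35.161 to 25.23.35.174


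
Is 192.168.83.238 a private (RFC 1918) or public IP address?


RFC 1918 private ranges:
  10.0.0.0/8 (10.0.0.0 - 10.255.255.255)
  172.16.0.0/12 (172.16.0.0 - 172.31.255.255)
  192.168.0.0/16 (192.168.0.0 - 192.168.255.255)
Private (in 192.168.0.0/16)


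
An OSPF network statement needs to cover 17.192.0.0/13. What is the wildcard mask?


Subnet mask: 255.248.0.0
Wildcard = 255.255.255.255 - subnet mask
255 - 255 = 0
255 - 248 = 7
255 - 0 = 255
255 - 0 = 255
Wildcard: 0.7.255.255


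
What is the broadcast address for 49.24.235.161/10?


Network: 49.0.0.0/10
Host bits = 22
Set all host bits to 1:
Broadcast: 49.63.255.255


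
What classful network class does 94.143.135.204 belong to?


First octet: 94
Binary: 01011110
0xxxxxxx -> Class A (1-126)
Class A, default mask 255.0.0.0 (/8)


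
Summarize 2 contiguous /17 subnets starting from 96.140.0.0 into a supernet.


Original prefix: /17
Number of subnets: 2 = 2^1
New prefix = 17 - 1 = 16
Supernet: 96.140.0.0/16


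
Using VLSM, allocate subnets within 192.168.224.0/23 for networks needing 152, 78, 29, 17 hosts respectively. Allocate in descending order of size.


152 hosts -> /24 (254 usable): 192.168.224.0/24
78 hosts -> /25 (126 usable): 192.168.225.0/25
29 hosts -> /27 (30 usable): 192.168.225.128/27
17 hosts -> /27 (30 usable): 192.168.225.160/27
Allocation: 192.168.224.0/24 (152 hosts, 254 usable); 192.168.225.0/25 (78 hosts, 126 usable); 192.168.225.128/27 (29 hosts, 30 usable); 192.168.225.160/27 (17 hosts, 30 usable)


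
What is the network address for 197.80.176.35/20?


IP:   11000101.01010000.10110000.00100011
Mask: 11111111.11111111.11110000.00000000
AND operation:
Net:  11000101.01010000.10110000.00000000
Network: 197.80.176.0/20


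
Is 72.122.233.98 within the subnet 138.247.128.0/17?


Subnet network: 138.247.128.0
Test IP AND mask: 72.122.128.0
No, 72.122.233.98 is not in 138.247.128.0/17


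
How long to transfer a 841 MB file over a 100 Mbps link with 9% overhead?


Effective throughput = 100 * (1 - 9/100) = 91 Mbps
File size in Mb = 841 * 8 = 6728 Mb
Time = 6728 / 91
Time = 73.9341 seconds


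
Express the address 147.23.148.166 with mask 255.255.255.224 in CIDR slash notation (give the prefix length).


Binary: 11111111.11111111.11111111.11100000
Count leading 1s
Prefix: /27


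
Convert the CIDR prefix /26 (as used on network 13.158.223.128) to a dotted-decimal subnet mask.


/26 means 26 network bits, 6 host bits
Binary: 11111111111111111111111111000000
Mask: 255.255.255.192


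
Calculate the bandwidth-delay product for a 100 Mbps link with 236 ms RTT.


BDP = bandwidth * RTT
= 100 Mbps * 236 ms
= 100 * 1e6 * 236 / 1000 bits
= 23600000 bits
= 2950000 bytes
= 2880.8594 KB
BDP = 23600000 bits (2950000 bytes)


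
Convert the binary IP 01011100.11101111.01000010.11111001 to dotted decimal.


01011100 = 92
11101111 = 239
01000010 = 66
11111001 = 249
IP: 92.239.66.249


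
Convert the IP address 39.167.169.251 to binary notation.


39 = 00100111
167 = 10100111
169 = 10101001
251 = 11111011
Binary: 00100111.10100111.10101001.11111011


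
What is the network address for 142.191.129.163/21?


IP:   10001110.10111111.10000001.10100011
Mask: 11111111.11111111.11111000.00000000
AND operation:
Net:  10001110.10111111.10000000.00000000
Network: 142.191.128.0/21


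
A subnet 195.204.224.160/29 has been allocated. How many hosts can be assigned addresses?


Host bits = 32 - 29 = 3
Total addresses = 2^3 = 8
Usable = total - 2 (network and broadcast)
Usable hosts: 6


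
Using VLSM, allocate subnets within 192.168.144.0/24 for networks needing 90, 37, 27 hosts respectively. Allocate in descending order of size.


90 hosts -> /25 (126 usable): 192.168.144.0/25
37 hosts -> /26 (62 usable): 192.168.144.128/26
27 hosts -> /27 (30 usable): 192.168.144.192/27
Allocation: 192.168.144.0/25 (90 hosts, 126 usable); 192.168.144.128/26 (37 hosts, 62 usable); 192.168.144.192/27 (27 hosts, 30 usable)


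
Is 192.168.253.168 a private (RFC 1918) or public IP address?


RFC 1918 private ranges:
  10.0.0.0/8 (10.0.0.0 - 10.255.255.255)
  172.16.0.0/12 (172.16.0.0 - 172.31.255.255)
  192.168.0.0/16 (192.168.0.0 - 192.168.255.255)
Private (in 192.168.0.0/16)


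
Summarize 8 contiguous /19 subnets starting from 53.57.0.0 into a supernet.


Original prefix: /19
Number of subnets: 8 = 2^3
New prefix = 19 - 3 = 16
Supernet: 53.57.0.0/16


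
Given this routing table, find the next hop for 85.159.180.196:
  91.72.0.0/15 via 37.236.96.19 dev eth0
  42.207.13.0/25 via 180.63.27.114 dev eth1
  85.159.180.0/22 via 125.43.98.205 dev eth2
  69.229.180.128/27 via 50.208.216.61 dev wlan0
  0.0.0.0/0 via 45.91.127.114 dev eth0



Longest prefix match for 85.159.180.196:
  /15 91.72.0.0: no
  /25 42.207.13.0: no
  /22 85.159.180.0: MATCH
  /27 69.229.180.128: no
  /0 0.0.0.0: MATCH
Selected: next-hop 125.43.98.205 via eth2 (matched /22)


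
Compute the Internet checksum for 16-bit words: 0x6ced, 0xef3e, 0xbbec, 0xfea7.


Sum all words (with carry folding):
+ 0x6ced = 0x6ced
+ 0xef3e = 0x5c2c
+ 0xbbec = 0x1819
+ 0xfea7 = 0x16c1
One's complement: ~0x16c1
Checksum = 0xe93e


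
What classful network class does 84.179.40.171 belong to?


First octet: 84
Binary: 01010100
0xxxxxxx -> Class A (1-126)
Class A, default mask 255.0.0.0 (/8)


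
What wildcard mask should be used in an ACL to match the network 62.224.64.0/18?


Subnet mask: 255.255.192.0
Wildcard = 255.255.255.255 - subnet mask
255 - 255 = 0
255 - 255 = 0
255 - 192 = 63
255 - 0 = 255
Wildcard: 0.0.63.255


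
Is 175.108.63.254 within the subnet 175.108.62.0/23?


Subnet network: 175.108.62.0
Test IP AND mask: 175.108.62.0
Yes, 175.108.63.254 is in 175.108.62.0/23


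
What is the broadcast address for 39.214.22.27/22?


Network: 39.214.20.0/22
Host bits = 10
Set all host bits to 1:
Broadcast: 39.214.23.255


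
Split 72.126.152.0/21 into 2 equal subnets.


New prefix = 21 + 1 = 22
Each subnet has 1024 addresses
  72.126.152.0/22
  72.126.156.0/22
Subnets: 72.126.152.0/22, 72.126.156.0/22


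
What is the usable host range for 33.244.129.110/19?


Network: 33.244.128.0
Broadcast: 33.244.159.255
First usable = network + 1
Last usable = broadcast - 1
Range: 33.244.128.1 to 33.244.159.254


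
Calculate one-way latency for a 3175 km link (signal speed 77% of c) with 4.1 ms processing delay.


Speed = 0.77 * 3e5 km/s = 231000 km/s
Propagation delay = 3175 / 231000 = 0.0137 s = 13.7446 ms
Processing delay = 4.1 ms
Total one-way latency = 17.8446 ms


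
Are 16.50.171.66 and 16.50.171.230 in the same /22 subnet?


Mask: 255.255.252.0
16.50.171.66 AND mask = 16.50.168.0
16.50.171.230 AND mask = 16.50.168.0
Yes, same subnet (16.50.168.0)


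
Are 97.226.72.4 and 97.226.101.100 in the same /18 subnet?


Mask: 255.255.192.0
97.226.72.4 AND mask = 97.226.64.0
97.226.101.100 AND mask = 97.226.64.0
Yes, same subnet (97.226.64.0)


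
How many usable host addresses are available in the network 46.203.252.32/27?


Host bits = 32 - 27 = 5
Total addresses = 2^5 = 32
Usable = total - 2 (network and broadcast)
Usable hosts: 30


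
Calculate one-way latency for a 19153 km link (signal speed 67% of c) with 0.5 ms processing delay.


Speed = 0.67 * 3e5 km/s = 201000 km/s
Propagation delay = 19153 / 201000 = 0.0953 s = 95.2886 ms
Processing delay = 0.5 ms
Total one-way latency = 95.7886 ms


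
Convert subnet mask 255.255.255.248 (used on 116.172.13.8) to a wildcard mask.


Subnet mask: 255.255.255.248
Wildcard = 255.255.255.255 - subnet mask
255 - 255 = 0
255 - 255 = 0
255 - 255 = 0
255 - 248 = 7
Wildcard: 0.0.0.7


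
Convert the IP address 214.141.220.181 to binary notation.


214 = 11010110
141 = 10001101
220 = 11011100
181 = 10110101
Binary: 11010110.10001101.11011100.10110101


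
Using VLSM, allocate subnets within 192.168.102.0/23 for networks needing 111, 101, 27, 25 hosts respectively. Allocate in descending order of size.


111 hosts -> /25 (126 usable): 192.168.102.0/25
101 hosts -> /25 (126 usable): 192.168.102.128/25
27 hosts -> /27 (30 usable): 192.168.103.0/27
25 hosts -> /27 (30 usable): 192.168.103.32/27
Allocation: 192.168.102.0/25 (111 hosts, 126 usable); 192.168.102.128/25 (101 hosts, 126 usable); 192.168.103.0/27 (27 hosts, 30 usable); 192.168.103.32/27 (25 hosts, 30 usable)


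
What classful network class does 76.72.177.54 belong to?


First octet: 76
Binary: 01001100
0xxxxxxx -> Class A (1-126)
Class A, default mask 255.0.0.0 (/8)


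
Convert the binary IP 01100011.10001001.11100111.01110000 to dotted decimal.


01100011 = 99
10001001 = 137
11100111 = 231
01110000 = 112
IP: 99.137.231.112


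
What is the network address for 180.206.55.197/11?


IP:   10110100.11001110.00110111.11000101
Mask: 11111111.11100000.00000000.00000000
AND operation:
Net:  10110100.11000000.00000000.00000000
Network: 180.192.0.0/11


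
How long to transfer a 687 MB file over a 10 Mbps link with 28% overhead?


Effective throughput = 10 * (1 - 28/100) = 7.2 Mbps
File size in Mb = 687 * 8 = 5496 Mb
Time = 5496 / 7.2
Time = 763.3333 seconds


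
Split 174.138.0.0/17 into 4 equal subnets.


New prefix = 17 + 2 = 19
Each subnet has 8192 addresses
  174.138.0.0/19
  174.138.32.0/19
  174.138.64.0/19
  174.138.96.0/19
Subnets: 174.138.0.0/19, 174.138.32.0/19, 174.138.64.0/19, 174.138.96.0/19


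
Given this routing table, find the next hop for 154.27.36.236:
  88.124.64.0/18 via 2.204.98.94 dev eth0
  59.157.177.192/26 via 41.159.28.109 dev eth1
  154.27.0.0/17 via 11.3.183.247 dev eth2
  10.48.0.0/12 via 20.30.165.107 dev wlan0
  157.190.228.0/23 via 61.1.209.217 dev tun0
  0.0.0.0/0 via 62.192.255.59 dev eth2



Longest prefix match for 154.27.36.236:
  /18 88.124.64.0: no
  /26 59.157.177.192: no
  /17 154.27.0.0: MATCH
  /12 10.48.0.0: no
  /23 157.190.228.0: no
  /0 0.0.0.0: MATCH
Selected: next-hop 11.3.183.247 via eth2 (matched /17)


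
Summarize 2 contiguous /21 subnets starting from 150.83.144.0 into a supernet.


Original prefix: /21
Number of subnets: 2 = 2^1
New prefix = 21 - 1 = 20
Supernet: 150.83.144.0/20


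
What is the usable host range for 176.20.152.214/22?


Network: 176.20.152.0
Broadcast: 176.20.155.255
First usable = network + 1
Last usable = broadcast - 1
Range: 176.20.152.1 to 176.20.155.254


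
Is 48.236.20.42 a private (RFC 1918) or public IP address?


RFC 1918 private ranges:
  10.0.0.0/8 (10.0.0.0 - 10.255.255.255)
  172.16.0.0/12 (172.16.0.0 - 172.31.255.255)
  192.168.0.0/16 (192.168.0.0 - 192.168.255.255)
Public (not in any RFC 1918 range)


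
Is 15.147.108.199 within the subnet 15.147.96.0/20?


Subnet network: 15.147.96.0
Test IP AND mask: 15.147.96.0
Yes, 15.147.108.199 is in 15.147.96.0/20


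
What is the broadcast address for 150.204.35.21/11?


Network: 150.192.0.0/11
Host bits = 21
Set all host bits to 1:
Broadcast: 150.223.255.255


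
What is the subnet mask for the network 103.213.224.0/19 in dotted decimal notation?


/19 means 19 network bits, 13 host bits
Binary: 11111111111111111110000000000000
Mask: 255.255.224.0


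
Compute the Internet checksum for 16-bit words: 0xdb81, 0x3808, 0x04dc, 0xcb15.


Sum all words (with carry folding):
+ 0xdb81 = 0xdb81
+ 0x3808 = 0x138a
+ 0x04dc = 0x1866
+ 0xcb15 = 0xe37b
One's complement: ~0xe37b
Checksum = 0x1c84


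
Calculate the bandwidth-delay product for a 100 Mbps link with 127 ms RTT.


BDP = bandwidth * RTT
= 100 Mbps * 127 ms
= 100 * 1e6 * 127 / 1000 bits
= 12700000 bits
= 1587500 bytes
= 1550.293 KB
BDP = 12700000 bits (1587500 bytes)


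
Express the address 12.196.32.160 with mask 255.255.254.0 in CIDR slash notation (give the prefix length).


Binary: 11111111.11111111.11111110.00000000
Count leading 1s
Prefix: /23


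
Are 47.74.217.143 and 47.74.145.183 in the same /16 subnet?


Mask: 255.255.0.0
47.74.217.143 AND mask = 47.74.0.0
47.74.145.183 AND mask = 47.74.0.0
Yes, same subnet (47.74.0.0)


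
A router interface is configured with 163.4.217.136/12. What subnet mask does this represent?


/12 means 12 network bits, 20 host bits
Binary: 11111111111100000000000000000000
Mask: 255.240.0.0


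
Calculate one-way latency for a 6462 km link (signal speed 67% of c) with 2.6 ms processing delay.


Speed = 0.67 * 3e5 km/s = 201000 km/s
Propagation delay = 6462 / 201000 = 0.0321 s = 32.1493 ms
Processing delay = 2.6 ms
Total one-way latency = 34.7493 ms


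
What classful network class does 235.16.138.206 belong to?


First octet: 235
Binary: 11101011
1110xxxx -> Class D (224-239)
Class D (multicast), default mask N/A


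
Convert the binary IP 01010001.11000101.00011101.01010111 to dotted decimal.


01010001 = 81
11000101 = 197
00011101 = 29
01010111 = 87
IP: 81.197.29.87


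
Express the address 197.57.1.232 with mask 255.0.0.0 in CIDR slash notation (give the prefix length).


Binary: 11111111.00000000.00000000.00000000
Count leading 1s
Prefix: /8


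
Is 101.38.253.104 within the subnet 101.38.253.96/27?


Subnet network: 101.38.253.96
Test IP AND mask: 101.38.253.96
Yes, 101.38.253.104 is in 101.38.253.96/27


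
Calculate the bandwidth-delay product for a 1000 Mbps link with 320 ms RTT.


BDP = bandwidth * RTT
= 1000 Mbps * 320 ms
= 1000 * 1e6 * 320 / 1000 bits
= 320000000 bits
= 40000000 bytes
= 39062.5 KB
BDP = 320000000 bits (40000000 bytes)


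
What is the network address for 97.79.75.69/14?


IP:   01100001.01001111.01001011.01000101
Mask: 11111111.11111100.00000000.00000000
AND operation:
Net:  01100001.01001100.00000000.00000000
Network: 97.76.0.0/14


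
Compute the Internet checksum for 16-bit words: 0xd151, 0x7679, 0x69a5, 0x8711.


Sum all words (with carry folding):
+ 0xd151 = 0xd151
+ 0x7679 = 0x47cb
+ 0x69a5 = 0xb170
+ 0x8711 = 0x3882
One's complement: ~0x3882
Checksum = 0xc77d


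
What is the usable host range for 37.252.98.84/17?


Network: 37.252.0.0
Broadcast: 37.252.127.255
First usable = network + 1
Last usable = broadcast - 1
Range: 37.252.0.1 to 37.252.127.254


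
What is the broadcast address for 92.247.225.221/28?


Network: 92.247.225.208/28
Host bits = 4
Set all host bits to 1:
Broadcast: 92.247.225.223


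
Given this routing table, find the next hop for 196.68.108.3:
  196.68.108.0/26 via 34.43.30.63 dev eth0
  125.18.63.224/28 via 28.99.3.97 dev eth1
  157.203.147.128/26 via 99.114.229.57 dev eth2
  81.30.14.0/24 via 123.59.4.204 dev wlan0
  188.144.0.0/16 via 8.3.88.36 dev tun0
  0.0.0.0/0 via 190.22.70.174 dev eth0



Longest prefix match for 196.68.108.3:
  /26 196.68.108.0: MATCH
  /28 125.18.63.224: no
  /26 157.203.147.128: no
  /24 81.30.14.0: no
  /16 188.144.0.0: no
  /0 0.0.0.0: MATCH
Selected: next-hop 34.43.30.63 via eth0 (matched /26)


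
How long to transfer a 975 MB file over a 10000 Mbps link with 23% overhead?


Effective throughput = 10000 * (1 - 23/100) = 7700 Mbps
File size in Mb = 975 * 8 = 7800 Mb
Time = 7800 / 7700
Time = 1.013 seconds


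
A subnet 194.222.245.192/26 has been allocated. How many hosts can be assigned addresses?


Host bits = 32 - 26 = 6
Total addresses = 2^6 = 64
Usable = total - 2 (network and broadcast)
Usable hosts: 62


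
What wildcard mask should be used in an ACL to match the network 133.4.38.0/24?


Subnet mask: 255.255.255.0
Wildcard = 255.255.255.255 - subnet mask
255 - 255 = 0
255 - 255 = 0
255 - 255 = 0
255 - 0 = 255
Wildcard: 0.0.0.255


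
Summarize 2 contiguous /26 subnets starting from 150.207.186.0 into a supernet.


Original prefix: /26
Number of subnets: 2 = 2^1
New prefix = 26 - 1 = 25
Supernet: 150.207.186.0/25


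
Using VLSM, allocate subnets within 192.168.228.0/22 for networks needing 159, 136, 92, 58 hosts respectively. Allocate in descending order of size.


159 hosts -> /24 (254 usable): 192.168.228.0/24
136 hosts -> /24 (254 usable): 192.168.229.0/24
92 hosts -> /25 (126 usable): 192.168.230.0/25
58 hosts -> /26 (62 usable): 192.168.230.128/26
Allocation: 192.168.228.0/24 (159 hosts, 254 usable); 192.168.229.0/24 (136 hosts, 254 usable); 192.168.230.0/25 (92 hosts, 126 usable); 192.168.230.128/26 (58 hosts, 62 usable)


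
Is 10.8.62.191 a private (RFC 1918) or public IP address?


RFC 1918 private ranges:
  10.0.0.0/8 (10.0.0.0 - 10.255.255.255)
  172.16.0.0/12 (172.16.0.0 - 172.31.255.255)
  192.168.0.0/16 (192.168.0.0 - 192.168.255.255)
Private (in 10.0.0.0/8)


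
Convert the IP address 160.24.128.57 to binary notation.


160 = 10100000
24 = 00011000
128 = 10000000
57 = 00111001
Binary: 10100000.00011000.10000000.00111001


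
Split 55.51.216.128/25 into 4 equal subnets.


New prefix = 25 + 2 = 27
Each subnet has 32 addresses
  55.51.216.128/27
  55.51.216.160/27
  55.51.216.192/27
  55.51.216.224/27
Subnets: 55.51.216.128/27, 55.51.216.160/27, 55.51.216.192/27, 55.51.216.224/27


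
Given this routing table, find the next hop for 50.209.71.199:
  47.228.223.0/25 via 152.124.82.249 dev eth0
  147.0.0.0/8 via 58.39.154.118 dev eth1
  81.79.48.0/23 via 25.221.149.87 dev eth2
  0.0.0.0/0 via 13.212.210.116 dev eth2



Longest prefix match for 50.209.71.199:
  /25 47.228.223.0: no
  /8 147.0.0.0: no
  /23 81.79.48.0: no
  /0 0.0.0.0: MATCH
Selected: next-hop 13.212.210.116 via eth2 (matched /0)


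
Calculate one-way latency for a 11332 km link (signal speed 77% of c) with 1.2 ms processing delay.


Speed = 0.77 * 3e5 km/s = 231000 km/s
Propagation delay = 11332 / 231000 = 0.0491 s = 49.0563 ms
Processing delay = 1.2 ms
Total one-way latency = 50.2563 ms


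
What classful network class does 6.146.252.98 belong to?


First octet: 6
Binary: 00000110
0xxxxxxx -> Class A (1-126)
Class A, default mask 255.0.0.0 (/8)


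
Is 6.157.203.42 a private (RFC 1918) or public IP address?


RFC 1918 private ranges:
  10.0.0.0/8 (10.0.0.0 - 10.255.255.255)
  172.16.0.0/12 (172.16.0.0 - 172.31.255.255)
  192.168.0.0/16 (192.168.0.0 - 192.168.255.255)
Public (not in any RFC 1918 range)


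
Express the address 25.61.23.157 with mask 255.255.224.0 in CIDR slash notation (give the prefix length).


Binary: 11111111.11111111.11100000.00000000
Count leading 1s
Prefix: /19


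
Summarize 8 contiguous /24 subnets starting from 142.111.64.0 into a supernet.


Original prefix: /24
Number of subnets: 8 = 2^3
New prefix = 24 - 3 = 21
Supernet: 142.111.64.0/21


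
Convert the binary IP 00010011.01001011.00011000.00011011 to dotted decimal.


00010011 = 19
01001011 = 75
00011000 = 24
00011011 = 27
IP: 19.75.24.27


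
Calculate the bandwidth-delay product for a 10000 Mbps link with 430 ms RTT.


BDP = bandwidth * RTT
= 10000 Mbps * 430 ms
= 10000 * 1e6 * 430 / 1000 bits
= 4300000000 bits
= 537500000 bytes
= 524902.3438 KB
BDP = 4300000000 bits (537500000 bytes)


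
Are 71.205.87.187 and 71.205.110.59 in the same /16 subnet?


Mask: 255.255.0.0
71.205.87.187 AND mask = 71.205.0.0
71.205.110.59 AND mask = 71.205.0.0
Yes, same subnet (71.205.0.0)


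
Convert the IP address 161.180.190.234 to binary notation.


161 = 10100001
180 = 10110100
190 = 10111110
234 = 11101010
Binary: 10100001.10110100.10111110.11101010


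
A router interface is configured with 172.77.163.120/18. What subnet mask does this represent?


/18 means 18 network bits, 14 host bits
Binary: 11111111111111111100000000000000
Mask: 255.255.192.0


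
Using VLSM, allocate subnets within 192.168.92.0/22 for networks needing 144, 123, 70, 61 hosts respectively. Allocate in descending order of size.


144 hosts -> /24 (254 usable): 192.168.92.0/24
123 hosts -> /25 (126 usable): 192.168.93.0/25
70 hosts -> /25 (126 usable): 192.168.93.128/25
61 hosts -> /26 (62 usable): 192.168.94.0/26
Allocation: 192.168.92.0/24 (144 hosts, 254 usable); 192.168.93.0/25 (123 hosts, 126 usable); 192.168.93.128/25 (70 hosts, 126 usable); 192.168.94.0/26 (61 hosts, 62 usable)


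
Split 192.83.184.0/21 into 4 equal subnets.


New prefix = 21 + 2 = 23
Each subnet has 512 addresses
  192.83.184.0/23
  192.83.186.0/23
  192.83.188.0/23
  192.83.190.0/23
Subnets: 192.83.184.0/23, 192.83.186.0/23, 192.83.188.0/23, 192.83.190.0/23


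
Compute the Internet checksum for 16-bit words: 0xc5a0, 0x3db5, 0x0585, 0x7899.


Sum all words (with carry folding):
+ 0xc5a0 = 0xc5a0
+ 0x3db5 = 0x0356
+ 0x0585 = 0x08db
+ 0x7899 = 0x8174
One's complement: ~0x8174
Checksum = 0x7e8b


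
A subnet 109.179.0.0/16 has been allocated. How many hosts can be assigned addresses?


Host bits = 32 - 16 = 16
Total addresses = 2^16 = 65536
Usable = total - 2 (network and broadcast)
Usable hosts: 65534


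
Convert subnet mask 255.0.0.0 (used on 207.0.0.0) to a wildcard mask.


Subnet mask: 255.0.0.0
Wildcard = 255.255.255.255 - subnet mask
255 - 255 = 0
255 - 0 = 255
255 - 0 = 255
255 - 0 = 255
Wildcard: 0.255.255.255


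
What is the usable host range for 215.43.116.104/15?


Network: 215.42.0.0
Broadcast: 215.43.255.255
First usable = network + 1
Last usable = broadcast - 1
Range: 215.42.0.1 to 215.43.255.254


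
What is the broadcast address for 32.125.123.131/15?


Network: 32.124.0.0/15
Host bits = 17
Set all host bits to 1:
Broadcast: 32.125.255.255


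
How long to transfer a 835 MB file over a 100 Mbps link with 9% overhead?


Effective throughput = 100 * (1 - 9/100) = 91 Mbps
File size in Mb = 835 * 8 = 6680 Mb
Time = 6680 / 91
Time = 73.4066 seconds


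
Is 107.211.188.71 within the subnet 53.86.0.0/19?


Subnet network: 53.86.0.0
Test IP AND mask: 107.211.160.0
No, 107.211.188.71 is not in 53.86.0.0/19


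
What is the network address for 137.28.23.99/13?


IP:   10001001.00011100.00010111.01100011
Mask: 11111111.11111000.00000000.00000000
AND operation:
Net:  10001001.00011000.00000000.00000000
Network: 137.24.0.0/13
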